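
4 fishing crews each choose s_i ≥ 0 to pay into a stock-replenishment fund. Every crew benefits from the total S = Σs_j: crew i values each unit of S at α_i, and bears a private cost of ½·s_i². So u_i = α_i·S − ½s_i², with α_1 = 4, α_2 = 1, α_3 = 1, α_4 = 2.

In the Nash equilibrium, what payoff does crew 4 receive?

14

Crew i's FOC: ∂u_i/∂s_i = α_i − s_i = 0, so s_i* = α_i.
NE contributions = (4, 1, 1, 2); S = 8.
u_4 = α_4·S − ½·(s_4)² = 2·8 − ½·2² = 14.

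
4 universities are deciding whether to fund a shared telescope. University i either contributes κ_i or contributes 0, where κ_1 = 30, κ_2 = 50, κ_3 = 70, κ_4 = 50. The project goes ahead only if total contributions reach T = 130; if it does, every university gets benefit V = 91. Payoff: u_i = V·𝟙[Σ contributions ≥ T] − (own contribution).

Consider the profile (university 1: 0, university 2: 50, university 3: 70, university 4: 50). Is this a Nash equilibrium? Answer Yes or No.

Total = 170 ≥ 130: provided.
University 1 (pledges 0, payoff 91): pledging 30 → total 200, payoff 61. No gain.
University 2 (pledges 50, payoff 41): dropping to 0 → total 120, payoff 0. No gain.
University 3 (pledges 70, payoff 21): dropping to 0 → total 100, payoff 0. No gain.
University 4 (pledges 50, payoff 41): dropping to 0 → total 120, payoff 0. No gain.

Yes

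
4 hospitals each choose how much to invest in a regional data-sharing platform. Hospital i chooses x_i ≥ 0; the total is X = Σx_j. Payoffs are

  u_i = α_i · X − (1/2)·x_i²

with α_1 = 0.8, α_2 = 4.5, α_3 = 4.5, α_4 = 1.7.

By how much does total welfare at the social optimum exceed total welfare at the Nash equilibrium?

Hospital i's FOC: ∂u_i/∂x_i = α_i − x_i = 0, so x_i* = α_i.
NE contributions = (0.8, 4.5, 4.5, 1.7); X = 11.5.
W^NE = (Σα)·X − ½Σα_i² = 11.5² − ½·44.03 = 110.235.
Planner sets x_i = Σα_j = 11.5 for every i, so X^SO = 4·11.5 = 46.
W^SO = (Σα)·X^SO − ½·4·(Σα)² = (4/2)·11.5² = 264.5.
Deadweight loss = W^SO − W^NE = 154.265.

154.265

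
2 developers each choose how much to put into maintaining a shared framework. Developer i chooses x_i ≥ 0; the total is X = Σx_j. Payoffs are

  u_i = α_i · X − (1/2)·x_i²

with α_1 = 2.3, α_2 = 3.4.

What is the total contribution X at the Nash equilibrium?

5.7

Developer i's FOC: ∂u_i/∂x_i = α_i − x_i = 0, so x_i* = α_i.
NE contributions = (2.3, 3.4); X = 5.7.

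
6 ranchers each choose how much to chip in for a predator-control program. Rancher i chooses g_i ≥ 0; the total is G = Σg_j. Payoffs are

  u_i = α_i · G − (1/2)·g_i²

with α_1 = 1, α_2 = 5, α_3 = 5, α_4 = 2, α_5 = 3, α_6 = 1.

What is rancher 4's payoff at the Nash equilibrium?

Rancher i's FOC: ∂u_i/∂g_i = α_i − g_i = 0, so g_i* = α_i.
NE contributions = (1, 5, 5, 2, 3, 1); G = 17.
u_4 = α_4·G − ½·(g_4)² = 2·17 − ½·2² = 32.

32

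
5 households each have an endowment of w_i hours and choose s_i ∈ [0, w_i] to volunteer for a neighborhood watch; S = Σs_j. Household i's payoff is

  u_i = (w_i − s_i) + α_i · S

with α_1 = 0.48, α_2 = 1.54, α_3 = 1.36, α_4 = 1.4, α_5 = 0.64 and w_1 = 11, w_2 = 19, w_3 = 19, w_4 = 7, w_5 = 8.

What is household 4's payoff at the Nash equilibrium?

∂u_i/∂s_i = α_i − 1, so household i contributes w_i if α_i > 1, else 0.
α_i > 1 for i ∈ {2, 3, 4}; NE contributions (0, 19, 19, 7, 0), S = 45.
u_4 = (7 − 7) + 1.4·45 = 63.

63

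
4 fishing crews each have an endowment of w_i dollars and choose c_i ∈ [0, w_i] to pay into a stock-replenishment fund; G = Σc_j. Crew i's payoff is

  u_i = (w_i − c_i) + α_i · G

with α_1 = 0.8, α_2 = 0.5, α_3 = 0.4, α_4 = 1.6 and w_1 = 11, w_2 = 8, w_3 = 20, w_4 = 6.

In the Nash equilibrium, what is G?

6

∂u_i/∂c_i = α_i − 1, so crew i contributes w_i if α_i > 1, else 0.
α_i > 1 for i ∈ {4}; NE contributions (0, 0, 0, 6), G = 6.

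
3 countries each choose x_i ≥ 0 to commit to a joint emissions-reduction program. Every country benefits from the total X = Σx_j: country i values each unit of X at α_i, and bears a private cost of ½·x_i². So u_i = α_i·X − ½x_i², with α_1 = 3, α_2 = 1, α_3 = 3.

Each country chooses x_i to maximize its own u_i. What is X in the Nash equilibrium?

Country i's FOC: ∂u_i/∂x_i = α_i − x_i = 0, so x_i* = α_i.
NE contributions = (3, 1, 3); X = 7.

7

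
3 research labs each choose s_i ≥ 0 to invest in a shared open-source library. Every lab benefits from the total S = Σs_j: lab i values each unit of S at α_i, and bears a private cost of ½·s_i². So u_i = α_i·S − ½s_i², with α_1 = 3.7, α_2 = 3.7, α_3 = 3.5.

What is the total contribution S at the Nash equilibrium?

Lab i's FOC: ∂u_i/∂s_i = α_i − s_i = 0, so s_i* = α_i.
NE contributions = (3.7, 3.7, 3.5); S = 10.9.

10.9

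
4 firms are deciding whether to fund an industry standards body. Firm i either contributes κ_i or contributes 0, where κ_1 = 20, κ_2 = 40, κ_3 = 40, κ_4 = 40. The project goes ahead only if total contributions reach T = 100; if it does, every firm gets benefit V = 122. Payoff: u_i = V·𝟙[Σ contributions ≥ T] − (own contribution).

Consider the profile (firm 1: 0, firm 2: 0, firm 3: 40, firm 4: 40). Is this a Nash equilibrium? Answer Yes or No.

No

Total = 80 < 100: not provided.
Firm 1 (pledges 0, payoff 0): pledging 20 → total 100, payoff 102. Profitable deviation.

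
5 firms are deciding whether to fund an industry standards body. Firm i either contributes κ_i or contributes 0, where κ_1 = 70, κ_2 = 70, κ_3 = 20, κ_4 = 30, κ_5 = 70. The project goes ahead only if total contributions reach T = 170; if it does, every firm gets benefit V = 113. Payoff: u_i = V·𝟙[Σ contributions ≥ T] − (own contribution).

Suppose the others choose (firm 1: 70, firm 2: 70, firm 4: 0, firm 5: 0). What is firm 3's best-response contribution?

0

Others' total = 140. Even contributing 20 gives 160 < 170: no benefit either way.
Best response: 0.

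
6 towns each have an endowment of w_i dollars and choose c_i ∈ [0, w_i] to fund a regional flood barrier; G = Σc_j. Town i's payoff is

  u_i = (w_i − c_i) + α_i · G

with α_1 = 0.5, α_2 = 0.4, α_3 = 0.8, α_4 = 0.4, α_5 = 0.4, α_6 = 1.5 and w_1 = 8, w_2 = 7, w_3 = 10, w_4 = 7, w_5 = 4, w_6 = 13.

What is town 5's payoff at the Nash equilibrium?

9.2

∂u_i/∂c_i = α_i − 1, so town i contributes w_i if α_i > 1, else 0.
α_i > 1 for i ∈ {6}; NE contributions (0, 0, 0, 0, 0, 13), G = 13.
u_5 = (4 − 0) + 0.4·13 = 9.2.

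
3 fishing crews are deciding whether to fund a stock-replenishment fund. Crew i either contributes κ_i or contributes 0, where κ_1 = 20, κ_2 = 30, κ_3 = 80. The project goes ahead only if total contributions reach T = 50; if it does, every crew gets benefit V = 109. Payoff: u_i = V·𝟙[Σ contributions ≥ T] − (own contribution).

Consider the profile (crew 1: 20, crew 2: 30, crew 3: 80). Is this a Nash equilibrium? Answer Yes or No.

Total = 130 ≥ 50: provided.
Crew 1 (pledges 20, payoff 89): dropping to 0 → total 110, payoff 109. Profitable deviation.

No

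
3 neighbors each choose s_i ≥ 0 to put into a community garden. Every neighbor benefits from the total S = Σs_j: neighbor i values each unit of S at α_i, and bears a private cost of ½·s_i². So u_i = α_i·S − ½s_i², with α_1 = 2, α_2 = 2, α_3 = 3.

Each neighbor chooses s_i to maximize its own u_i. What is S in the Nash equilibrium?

7

Neighbor i's FOC: ∂u_i/∂s_i = α_i − s_i = 0, so s_i* = α_i.
NE contributions = (2, 2, 3); S = 7.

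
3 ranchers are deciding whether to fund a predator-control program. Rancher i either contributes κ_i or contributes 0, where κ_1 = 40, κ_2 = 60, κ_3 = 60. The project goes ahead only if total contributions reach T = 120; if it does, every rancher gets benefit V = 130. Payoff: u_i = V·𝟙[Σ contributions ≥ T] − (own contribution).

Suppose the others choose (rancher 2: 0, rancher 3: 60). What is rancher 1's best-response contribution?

0

Others' total = 60. Even contributing 40 gives 100 < 120: no benefit either way.
Best response: 0.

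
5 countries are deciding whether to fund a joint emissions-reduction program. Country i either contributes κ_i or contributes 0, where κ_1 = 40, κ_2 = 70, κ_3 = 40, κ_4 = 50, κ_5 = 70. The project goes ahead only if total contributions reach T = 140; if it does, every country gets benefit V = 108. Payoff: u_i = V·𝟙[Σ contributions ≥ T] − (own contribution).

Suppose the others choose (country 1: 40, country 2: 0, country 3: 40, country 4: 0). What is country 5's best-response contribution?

Others' total = 80. Contributing 70 brings total to 150 ≥ 140: gain V − κ_5 = 38.
Best response: 70.

70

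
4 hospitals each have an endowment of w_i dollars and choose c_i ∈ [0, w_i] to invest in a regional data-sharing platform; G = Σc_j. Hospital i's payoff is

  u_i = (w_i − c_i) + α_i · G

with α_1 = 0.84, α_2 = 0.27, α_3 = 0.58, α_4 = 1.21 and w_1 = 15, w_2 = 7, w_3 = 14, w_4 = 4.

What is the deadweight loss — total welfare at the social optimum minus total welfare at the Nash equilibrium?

68.4

∂u_i/∂c_i = α_i − 1, so hospital i contributes w_i if α_i > 1, else 0.
α_i > 1 for i ∈ {4}; NE contributions (0, 0, 0, 4), G = 4.
W^NE = Σw_i − G^NE + (Σα_i)·G^NE = 40 + 1.9·4 = 47.6.
Planner: ∂(Σu_j)/∂c_i = Σα_j − 1 = 1.9 > 0, so everyone contributes w_i; G^SO = 40, W^SO = 40 + 1.9·40 = 116.
Deadweight loss = 68.4.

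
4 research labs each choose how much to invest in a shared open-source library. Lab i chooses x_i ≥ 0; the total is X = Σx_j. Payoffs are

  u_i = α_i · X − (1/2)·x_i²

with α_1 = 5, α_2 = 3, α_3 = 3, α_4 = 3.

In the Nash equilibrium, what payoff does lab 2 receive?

37.5

Lab i's FOC: ∂u_i/∂x_i = α_i − x_i = 0, so x_i* = α_i.
NE contributions = (5, 3, 3, 3); X = 14.
u_2 = α_2·X − ½·(x_2)² = 3·14 − ½·3² = 37.5.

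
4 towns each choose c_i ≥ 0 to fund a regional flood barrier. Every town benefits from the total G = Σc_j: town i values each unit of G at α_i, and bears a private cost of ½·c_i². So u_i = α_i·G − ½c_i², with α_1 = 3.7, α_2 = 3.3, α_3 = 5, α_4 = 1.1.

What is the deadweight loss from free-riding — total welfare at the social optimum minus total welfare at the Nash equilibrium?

197.005

Town i's FOC: ∂u_i/∂c_i = α_i − c_i = 0, so c_i* = α_i.
NE contributions = (3.7, 3.3, 5, 1.1); G = 13.1.
W^NE = (Σα)·G − ½Σα_i² = 13.1² − ½·50.79 = 146.215.
Planner sets c_i = Σα_j = 13.1 for every i, so G^SO = 4·13.1 = 52.4.
W^SO = (Σα)·G^SO − ½·4·(Σα)² = (4/2)·13.1² = 343.22.
Deadweight loss = W^SO − W^NE = 197.005.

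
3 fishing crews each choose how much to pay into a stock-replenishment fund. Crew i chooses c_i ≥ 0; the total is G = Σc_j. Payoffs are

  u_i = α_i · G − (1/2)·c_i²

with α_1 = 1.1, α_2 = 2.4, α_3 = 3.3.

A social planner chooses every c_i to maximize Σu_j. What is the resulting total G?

Planner FOC: ∂(Σu_j)/∂c_i = (Σα_j) − c_i = 0, so c_i^SO = Σα_j = 6.8 for every i; G^SO = 20.4.

20.4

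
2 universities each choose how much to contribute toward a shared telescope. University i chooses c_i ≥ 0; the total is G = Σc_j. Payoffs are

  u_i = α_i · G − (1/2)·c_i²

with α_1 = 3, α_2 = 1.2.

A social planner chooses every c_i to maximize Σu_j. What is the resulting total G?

Planner FOC: ∂(Σu_j)/∂c_i = (Σα_j) − c_i = 0, so c_i^SO = Σα_j = 4.2 for every i; G^SO = 8.4.

8.4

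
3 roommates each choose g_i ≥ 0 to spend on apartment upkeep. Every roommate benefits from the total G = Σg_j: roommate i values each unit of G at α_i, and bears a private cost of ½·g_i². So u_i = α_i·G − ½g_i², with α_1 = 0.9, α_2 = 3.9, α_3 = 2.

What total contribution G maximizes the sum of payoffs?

Planner FOC: ∂(Σu_j)/∂g_i = (Σα_j) − g_i = 0, so g_i^SO = Σα_j = 6.8 for every i; G^SO = 20.4.

20.4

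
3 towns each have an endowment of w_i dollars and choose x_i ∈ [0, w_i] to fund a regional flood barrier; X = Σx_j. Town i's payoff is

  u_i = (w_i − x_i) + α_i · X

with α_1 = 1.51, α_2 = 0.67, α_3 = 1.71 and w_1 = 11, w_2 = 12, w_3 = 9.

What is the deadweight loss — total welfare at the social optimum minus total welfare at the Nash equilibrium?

∂u_i/∂x_i = α_i − 1, so town i contributes w_i if α_i > 1, else 0.
α_i > 1 for i ∈ {1, 3}; NE contributions (11, 0, 9), X = 20.
W^NE = Σw_i − X^NE + (Σα_i)·X^NE = 32 + 2.89·20 = 89.8.
Planner: ∂(Σu_j)/∂x_i = Σα_j − 1 = 2.89 > 0, so everyone contributes w_i; X^SO = 32, W^SO = 32 + 2.89·32 = 124.48.
Deadweight loss = 34.68.

34.68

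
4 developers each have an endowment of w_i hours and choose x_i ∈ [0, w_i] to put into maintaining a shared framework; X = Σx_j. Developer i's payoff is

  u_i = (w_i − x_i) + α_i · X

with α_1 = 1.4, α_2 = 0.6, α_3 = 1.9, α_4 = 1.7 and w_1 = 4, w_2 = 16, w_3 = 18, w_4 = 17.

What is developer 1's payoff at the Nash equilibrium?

54.6

∂u_i/∂x_i = α_i − 1, so developer i contributes w_i if α_i > 1, else 0.
α_i > 1 for i ∈ {1, 3, 4}; NE contributions (4, 0, 18, 17), X = 39.
u_1 = (4 − 4) + 1.4·39 = 54.6.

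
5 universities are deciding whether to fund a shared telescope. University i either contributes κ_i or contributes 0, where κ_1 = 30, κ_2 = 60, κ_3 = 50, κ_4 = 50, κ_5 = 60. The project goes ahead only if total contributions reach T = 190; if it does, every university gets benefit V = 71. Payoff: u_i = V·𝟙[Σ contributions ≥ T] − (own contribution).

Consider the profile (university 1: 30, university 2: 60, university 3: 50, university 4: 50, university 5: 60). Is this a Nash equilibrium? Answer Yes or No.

No

Total = 250 ≥ 190: provided.
University 1 (pledges 30, payoff 41): dropping to 0 → total 220, payoff 71. Profitable deviation.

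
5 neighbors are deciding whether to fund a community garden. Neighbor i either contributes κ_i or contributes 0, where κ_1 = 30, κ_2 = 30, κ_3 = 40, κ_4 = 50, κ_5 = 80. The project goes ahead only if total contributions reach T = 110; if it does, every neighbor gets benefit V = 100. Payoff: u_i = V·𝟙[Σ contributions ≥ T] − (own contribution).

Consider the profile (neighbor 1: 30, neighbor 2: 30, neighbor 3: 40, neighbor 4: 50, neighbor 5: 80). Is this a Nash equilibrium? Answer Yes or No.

No

Total = 230 ≥ 110: provided.
Neighbor 1 (pledges 30, payoff 70): dropping to 0 → total 200, payoff 100. Profitable deviation.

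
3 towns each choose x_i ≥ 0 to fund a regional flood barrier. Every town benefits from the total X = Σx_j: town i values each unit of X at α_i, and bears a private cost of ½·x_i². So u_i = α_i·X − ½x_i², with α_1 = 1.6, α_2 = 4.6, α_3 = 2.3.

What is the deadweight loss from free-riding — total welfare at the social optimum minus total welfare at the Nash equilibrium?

50.63

Town i's FOC: ∂u_i/∂x_i = α_i − x_i = 0, so x_i* = α_i.
NE contributions = (1.6, 4.6, 2.3); X = 8.5.
W^NE = (Σα)·X − ½Σα_i² = 8.5² − ½·29.01 = 57.745.
Planner sets x_i = Σα_j = 8.5 for every i, so X^SO = 3·8.5 = 25.5.
W^SO = (Σα)·X^SO − ½·3·(Σα)² = (3/2)·8.5² = 108.375.
Deadweight loss = W^SO − W^NE = 50.63.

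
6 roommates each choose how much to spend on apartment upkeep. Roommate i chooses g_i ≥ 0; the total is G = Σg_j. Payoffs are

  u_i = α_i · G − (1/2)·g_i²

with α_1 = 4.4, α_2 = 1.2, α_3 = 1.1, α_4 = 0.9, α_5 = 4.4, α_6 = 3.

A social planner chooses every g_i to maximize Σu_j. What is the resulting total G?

Planner FOC: ∂(Σu_j)/∂g_i = (Σα_j) − g_i = 0, so g_i^SO = Σα_j = 15 for every i; G^SO = 90.

90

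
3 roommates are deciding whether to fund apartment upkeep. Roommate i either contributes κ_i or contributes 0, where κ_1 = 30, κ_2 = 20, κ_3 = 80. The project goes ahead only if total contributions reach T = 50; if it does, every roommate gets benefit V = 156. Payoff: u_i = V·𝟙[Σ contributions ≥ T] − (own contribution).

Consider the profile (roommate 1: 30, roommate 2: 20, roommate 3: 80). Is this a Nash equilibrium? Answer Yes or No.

No

Total = 130 ≥ 50: provided.
Roommate 1 (pledges 30, payoff 126): dropping to 0 → total 100, payoff 156. Profitable deviation.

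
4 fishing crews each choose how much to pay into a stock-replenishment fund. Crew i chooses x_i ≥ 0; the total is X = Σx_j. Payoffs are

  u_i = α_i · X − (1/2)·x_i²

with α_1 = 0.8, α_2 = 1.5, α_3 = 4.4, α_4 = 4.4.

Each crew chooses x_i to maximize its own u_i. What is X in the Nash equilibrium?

11.1

Crew i's FOC: ∂u_i/∂x_i = α_i − x_i = 0, so x_i* = α_i.
NE contributions = (0.8, 1.5, 4.4, 4.4); X = 11.1.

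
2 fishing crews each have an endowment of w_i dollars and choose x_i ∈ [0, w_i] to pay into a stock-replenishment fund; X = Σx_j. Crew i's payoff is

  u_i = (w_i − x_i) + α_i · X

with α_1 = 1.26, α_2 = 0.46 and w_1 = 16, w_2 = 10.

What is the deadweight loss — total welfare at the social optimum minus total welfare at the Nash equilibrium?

∂u_i/∂x_i = α_i − 1, so crew i contributes w_i if α_i > 1, else 0.
α_i > 1 for i ∈ {1}; NE contributions (16, 0), X = 16.
W^NE = Σw_i − X^NE + (Σα_i)·X^NE = 26 + 0.72·16 = 37.52.
Planner: ∂(Σu_j)/∂x_i = Σα_j − 1 = 0.72 > 0, so everyone contributes w_i; X^SO = 26, W^SO = 26 + 0.72·26 = 44.72.
Deadweight loss = 7.2.

7.2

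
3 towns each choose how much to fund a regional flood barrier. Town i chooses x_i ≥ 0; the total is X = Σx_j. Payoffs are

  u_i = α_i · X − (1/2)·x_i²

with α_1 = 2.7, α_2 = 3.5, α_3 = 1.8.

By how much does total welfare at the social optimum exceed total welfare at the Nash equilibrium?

43.39

Town i's FOC: ∂u_i/∂x_i = α_i − x_i = 0, so x_i* = α_i.
NE contributions = (2.7, 3.5, 1.8); X = 8.
W^NE = (Σα)·X − ½Σα_i² = 8² − ½·22.78 = 52.61.
Planner sets x_i = Σα_j = 8 for every i, so X^SO = 3·8 = 24.
W^SO = (Σα)·X^SO − ½·3·(Σα)² = (3/2)·8² = 96.
Deadweight loss = W^SO − W^NE = 43.39.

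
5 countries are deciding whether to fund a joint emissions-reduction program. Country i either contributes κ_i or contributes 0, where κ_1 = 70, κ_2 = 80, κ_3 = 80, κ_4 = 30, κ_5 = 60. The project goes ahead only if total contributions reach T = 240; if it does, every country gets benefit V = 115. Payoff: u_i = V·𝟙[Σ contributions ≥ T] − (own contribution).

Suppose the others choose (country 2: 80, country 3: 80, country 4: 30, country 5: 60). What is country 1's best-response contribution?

Others' total = 250 ≥ 240; contributing adds cost 70 for no extra benefit.
Best response: 0.

0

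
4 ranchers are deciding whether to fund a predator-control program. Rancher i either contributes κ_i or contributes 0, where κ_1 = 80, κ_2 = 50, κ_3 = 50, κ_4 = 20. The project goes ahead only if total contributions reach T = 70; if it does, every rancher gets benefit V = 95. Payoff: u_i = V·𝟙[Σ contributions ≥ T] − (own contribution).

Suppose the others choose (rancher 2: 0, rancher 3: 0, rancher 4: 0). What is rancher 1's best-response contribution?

Others' total = 0. Contributing 80 brings total to 80 ≥ 70: gain V − κ_1 = 15.
Best response: 80.

80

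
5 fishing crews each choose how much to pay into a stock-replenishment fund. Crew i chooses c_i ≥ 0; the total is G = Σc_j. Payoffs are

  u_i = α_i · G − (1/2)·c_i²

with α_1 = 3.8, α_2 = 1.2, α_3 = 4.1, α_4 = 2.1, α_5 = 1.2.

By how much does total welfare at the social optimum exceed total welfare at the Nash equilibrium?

Crew i's FOC: ∂u_i/∂c_i = α_i − c_i = 0, so c_i* = α_i.
NE contributions = (3.8, 1.2, 4.1, 2.1, 1.2); G = 12.4.
W^NE = (Σα)·G − ½Σα_i² = 12.4² − ½·38.54 = 134.49.
Planner sets c_i = Σα_j = 12.4 for every i, so G^SO = 5·12.4 = 62.
W^SO = (Σα)·G^SO − ½·5·(Σα)² = (5/2)·12.4² = 384.4.
Deadweight loss = W^SO − W^NE = 249.91.

249.91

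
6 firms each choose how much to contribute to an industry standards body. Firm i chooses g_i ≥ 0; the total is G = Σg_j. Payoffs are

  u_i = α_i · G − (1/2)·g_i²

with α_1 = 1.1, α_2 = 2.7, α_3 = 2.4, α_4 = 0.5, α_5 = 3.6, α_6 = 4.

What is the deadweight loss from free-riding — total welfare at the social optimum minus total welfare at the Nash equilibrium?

Firm i's FOC: ∂u_i/∂g_i = α_i − g_i = 0, so g_i* = α_i.
NE contributions = (1.1, 2.7, 2.4, 0.5, 3.6, 4); G = 14.3.
W^NE = (Σα)·G − ½Σα_i² = 14.3² − ½·43.47 = 182.755.
Planner sets g_i = Σα_j = 14.3 for every i, so G^SO = 6·14.3 = 85.8.
W^SO = (Σα)·G^SO − ½·6·(Σα)² = (6/2)·14.3² = 613.47.
Deadweight loss = W^SO − W^NE = 430.715.

430.715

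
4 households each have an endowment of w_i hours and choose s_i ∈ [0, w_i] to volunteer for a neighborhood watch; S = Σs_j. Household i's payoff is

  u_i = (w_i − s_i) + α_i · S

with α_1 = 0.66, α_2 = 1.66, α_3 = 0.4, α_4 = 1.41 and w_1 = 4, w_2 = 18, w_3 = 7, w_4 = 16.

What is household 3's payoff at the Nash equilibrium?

∂u_i/∂s_i = α_i − 1, so household i contributes w_i if α_i > 1, else 0.
α_i > 1 for i ∈ {2, 4}; NE contributions (0, 18, 0, 16), S = 34.
u_3 = (7 − 0) + 0.4·34 = 20.6.

20.6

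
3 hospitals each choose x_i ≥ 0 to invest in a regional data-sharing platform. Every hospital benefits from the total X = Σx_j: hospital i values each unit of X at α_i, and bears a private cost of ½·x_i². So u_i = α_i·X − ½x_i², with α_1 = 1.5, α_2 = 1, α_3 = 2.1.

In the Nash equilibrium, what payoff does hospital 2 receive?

Hospital i's FOC: ∂u_i/∂x_i = α_i − x_i = 0, so x_i* = α_i.
NE contributions = (1.5, 1, 2.1); X = 4.6.
u_2 = α_2·X − ½·(x_2)² = 1·4.6 − ½·1² = 4.1.

4.1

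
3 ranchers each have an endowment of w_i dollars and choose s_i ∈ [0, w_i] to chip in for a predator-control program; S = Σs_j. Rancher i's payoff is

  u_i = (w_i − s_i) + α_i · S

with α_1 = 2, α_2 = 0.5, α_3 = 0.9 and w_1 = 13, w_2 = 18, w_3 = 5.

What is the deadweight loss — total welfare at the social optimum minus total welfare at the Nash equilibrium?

55.2

∂u_i/∂s_i = α_i − 1, so rancher i contributes w_i if α_i > 1, else 0.
α_i > 1 for i ∈ {1}; NE contributions (13, 0, 0), S = 13.
W^NE = Σw_i − S^NE + (Σα_i)·S^NE = 36 + 2.4·13 = 67.2.
Planner: ∂(Σu_j)/∂s_i = Σα_j − 1 = 2.4 > 0, so everyone contributes w_i; S^SO = 36, W^SO = 36 + 2.4·36 = 122.4.
Deadweight loss = 55.2.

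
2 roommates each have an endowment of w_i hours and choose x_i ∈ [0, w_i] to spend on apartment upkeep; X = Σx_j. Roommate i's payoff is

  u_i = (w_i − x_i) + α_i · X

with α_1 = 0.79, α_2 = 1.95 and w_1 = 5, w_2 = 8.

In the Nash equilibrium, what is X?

∂u_i/∂x_i = α_i − 1, so roommate i contributes w_i if α_i > 1, else 0.
α_i > 1 for i ∈ {2}; NE contributions (0, 8), X = 8.

8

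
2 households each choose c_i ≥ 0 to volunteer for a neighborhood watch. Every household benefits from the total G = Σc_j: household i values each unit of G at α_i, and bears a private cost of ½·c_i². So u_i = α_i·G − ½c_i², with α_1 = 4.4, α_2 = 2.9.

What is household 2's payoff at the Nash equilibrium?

16.965

Household i's FOC: ∂u_i/∂c_i = α_i − c_i = 0, so c_i* = α_i.
NE contributions = (4.4, 2.9); G = 7.3.
u_2 = α_2·G − ½·(c_2)² = 2.9·7.3 − ½·2.9² = 16.965.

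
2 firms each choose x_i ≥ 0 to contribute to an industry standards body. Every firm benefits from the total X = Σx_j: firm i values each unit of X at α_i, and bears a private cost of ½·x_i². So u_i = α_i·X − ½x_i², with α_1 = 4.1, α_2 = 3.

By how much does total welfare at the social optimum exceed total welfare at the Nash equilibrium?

Firm i's FOC: ∂u_i/∂x_i = α_i − x_i = 0, so x_i* = α_i.
NE contributions = (4.1, 3); X = 7.1.
W^NE = (Σα)·X − ½Σα_i² = 7.1² − ½·25.81 = 37.505.
Planner sets x_i = Σα_j = 7.1 for every i, so X^SO = 2·7.1 = 14.2.
W^SO = (Σα)·X^SO − ½·2·(Σα)² = (2/2)·7.1² = 50.41.
Deadweight loss = W^SO − W^NE = 12.905.

12.905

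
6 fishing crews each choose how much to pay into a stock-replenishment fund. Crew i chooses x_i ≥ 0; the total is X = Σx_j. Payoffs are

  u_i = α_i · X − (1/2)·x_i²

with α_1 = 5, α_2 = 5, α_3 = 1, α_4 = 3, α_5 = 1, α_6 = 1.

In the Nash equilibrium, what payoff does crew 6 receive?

Crew i's FOC: ∂u_i/∂x_i = α_i − x_i = 0, so x_i* = α_i.
NE contributions = (5, 5, 1, 3, 1, 1); X = 16.
u_6 = α_6·X − ½·(x_6)² = 1·16 − ½·1² = 15.5.

15.5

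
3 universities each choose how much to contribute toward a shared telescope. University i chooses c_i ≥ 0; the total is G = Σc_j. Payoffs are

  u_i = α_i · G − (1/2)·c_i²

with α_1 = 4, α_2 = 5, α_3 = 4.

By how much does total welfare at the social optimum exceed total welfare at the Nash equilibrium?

113

University i's FOC: ∂u_i/∂c_i = α_i − c_i = 0, so c_i* = α_i.
NE contributions = (4, 5, 4); G = 13.
W^NE = (Σα)·G − ½Σα_i² = 13² − ½·57 = 140.5.
Planner sets c_i = Σα_j = 13 for every i, so G^SO = 3·13 = 39.
W^SO = (Σα)·G^SO − ½·3·(Σα)² = (3/2)·13² = 253.5.
Deadweight loss = W^SO − W^NE = 113.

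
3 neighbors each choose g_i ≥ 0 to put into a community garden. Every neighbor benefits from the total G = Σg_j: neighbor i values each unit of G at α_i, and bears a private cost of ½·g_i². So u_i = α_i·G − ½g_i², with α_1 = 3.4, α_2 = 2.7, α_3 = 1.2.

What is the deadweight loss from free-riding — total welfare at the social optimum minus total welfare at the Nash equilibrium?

Neighbor i's FOC: ∂u_i/∂g_i = α_i − g_i = 0, so g_i* = α_i.
NE contributions = (3.4, 2.7, 1.2); G = 7.3.
W^NE = (Σα)·G − ½Σα_i² = 7.3² − ½·20.29 = 43.145.
Planner sets g_i = Σα_j = 7.3 for every i, so G^SO = 3·7.3 = 21.9.
W^SO = (Σα)·G^SO − ½·3·(Σα)² = (3/2)·7.3² = 79.935.
Deadweight loss = W^SO − W^NE = 36.79.

36.79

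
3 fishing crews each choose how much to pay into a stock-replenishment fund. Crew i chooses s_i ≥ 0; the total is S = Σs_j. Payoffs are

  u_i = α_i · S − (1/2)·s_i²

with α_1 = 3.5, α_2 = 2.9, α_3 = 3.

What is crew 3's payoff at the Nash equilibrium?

Crew i's FOC: ∂u_i/∂s_i = α_i − s_i = 0, so s_i* = α_i.
NE contributions = (3.5, 2.9, 3); S = 9.4.
u_3 = α_3·S − ½·(s_3)² = 3·9.4 − ½·3² = 23.7.

23.7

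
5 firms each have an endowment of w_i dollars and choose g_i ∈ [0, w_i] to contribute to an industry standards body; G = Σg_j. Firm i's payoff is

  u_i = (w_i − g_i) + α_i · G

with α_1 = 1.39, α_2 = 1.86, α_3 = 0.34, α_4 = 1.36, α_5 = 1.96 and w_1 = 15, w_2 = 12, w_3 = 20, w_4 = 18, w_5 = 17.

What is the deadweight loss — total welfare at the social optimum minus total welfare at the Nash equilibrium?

118.2

∂u_i/∂g_i = α_i − 1, so firm i contributes w_i if α_i > 1, else 0.
α_i > 1 for i ∈ {1, 2, 4, 5}; NE contributions (15, 12, 0, 18, 17), G = 62.
W^NE = Σw_i − G^NE + (Σα_i)·G^NE = 82 + 5.91·62 = 448.42.
Planner: ∂(Σu_j)/∂g_i = Σα_j − 1 = 5.91 > 0, so everyone contributes w_i; G^SO = 82, W^SO = 82 + 5.91·82 = 566.62.
Deadweight loss = 118.2.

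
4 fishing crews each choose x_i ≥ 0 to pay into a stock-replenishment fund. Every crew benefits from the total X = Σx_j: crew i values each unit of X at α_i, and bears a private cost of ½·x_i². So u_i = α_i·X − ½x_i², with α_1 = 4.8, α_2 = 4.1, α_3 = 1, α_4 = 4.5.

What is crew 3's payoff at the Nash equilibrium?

13.9

Crew i's FOC: ∂u_i/∂x_i = α_i − x_i = 0, so x_i* = α_i.
NE contributions = (4.8, 4.1, 1, 4.5); X = 14.4.
u_3 = α_3·X − ½·(x_3)² = 1·14.4 − ½·1² = 13.9.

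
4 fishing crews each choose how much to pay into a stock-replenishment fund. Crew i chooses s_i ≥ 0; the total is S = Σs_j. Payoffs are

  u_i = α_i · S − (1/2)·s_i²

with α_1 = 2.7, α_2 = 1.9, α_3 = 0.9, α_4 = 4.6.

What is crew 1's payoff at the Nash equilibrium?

23.625

Crew i's FOC: ∂u_i/∂s_i = α_i − s_i = 0, so s_i* = α_i.
NE contributions = (2.7, 1.9, 0.9, 4.6); S = 10.1.
u_1 = α_1·S − ½·(s_1)² = 2.7·10.1 − ½·2.7² = 23.625.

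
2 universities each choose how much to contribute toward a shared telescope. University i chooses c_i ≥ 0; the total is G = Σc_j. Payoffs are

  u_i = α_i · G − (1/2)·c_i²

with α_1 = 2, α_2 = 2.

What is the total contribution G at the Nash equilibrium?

University i's FOC: ∂u_i/∂c_i = α_i − c_i = 0, so c_i* = α_i.
NE contributions = (2, 2); G = 4.

4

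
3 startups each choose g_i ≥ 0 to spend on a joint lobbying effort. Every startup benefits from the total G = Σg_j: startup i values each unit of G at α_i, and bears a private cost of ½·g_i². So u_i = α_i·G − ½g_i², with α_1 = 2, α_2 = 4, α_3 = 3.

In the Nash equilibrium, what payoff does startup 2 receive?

Startup i's FOC: ∂u_i/∂g_i = α_i − g_i = 0, so g_i* = α_i.
NE contributions = (2, 4, 3); G = 9.
u_2 = α_2·G − ½·(g_2)² = 4·9 − ½·4² = 28.

28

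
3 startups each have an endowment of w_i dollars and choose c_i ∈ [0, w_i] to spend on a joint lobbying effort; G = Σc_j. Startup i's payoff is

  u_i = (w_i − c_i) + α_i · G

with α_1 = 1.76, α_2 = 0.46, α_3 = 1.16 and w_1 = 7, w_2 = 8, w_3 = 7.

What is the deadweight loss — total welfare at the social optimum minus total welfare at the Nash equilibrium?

19.04

∂u_i/∂c_i = α_i − 1, so startup i contributes w_i if α_i > 1, else 0.
α_i > 1 for i ∈ {1, 3}; NE contributions (7, 0, 7), G = 14.
W^NE = Σw_i − G^NE + (Σα_i)·G^NE = 22 + 2.38·14 = 55.32.
Planner: ∂(Σu_j)/∂c_i = Σα_j − 1 = 2.38 > 0, so everyone contributes w_i; G^SO = 22, W^SO = 22 + 2.38·22 = 74.36.
Deadweight loss = 19.04.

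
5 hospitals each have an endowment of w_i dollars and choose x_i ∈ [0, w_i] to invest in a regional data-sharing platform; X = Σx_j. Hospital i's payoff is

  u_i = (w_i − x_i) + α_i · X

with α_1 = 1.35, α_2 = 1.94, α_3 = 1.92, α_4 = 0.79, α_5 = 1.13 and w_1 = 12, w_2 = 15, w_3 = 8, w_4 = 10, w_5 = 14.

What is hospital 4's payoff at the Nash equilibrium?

∂u_i/∂x_i = α_i − 1, so hospital i contributes w_i if α_i > 1, else 0.
α_i > 1 for i ∈ {1, 2, 3, 5}; NE contributions (12, 15, 8, 0, 14), X = 49.
u_4 = (10 − 0) + 0.79·49 = 48.71.

48.71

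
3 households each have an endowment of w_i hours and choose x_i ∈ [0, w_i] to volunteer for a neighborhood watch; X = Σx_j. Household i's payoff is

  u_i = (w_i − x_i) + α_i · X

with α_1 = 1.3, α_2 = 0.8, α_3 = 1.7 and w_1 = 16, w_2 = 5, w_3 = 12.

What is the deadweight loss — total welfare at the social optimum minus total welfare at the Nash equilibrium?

14

∂u_i/∂x_i = α_i − 1, so household i contributes w_i if α_i > 1, else 0.
α_i > 1 for i ∈ {1, 3}; NE contributions (16, 0, 12), X = 28.
W^NE = Σw_i − X^NE + (Σα_i)·X^NE = 33 + 2.8·28 = 111.4.
Planner: ∂(Σu_j)/∂x_i = Σα_j − 1 = 2.8 > 0, so everyone contributes w_i; X^SO = 33, W^SO = 33 + 2.8·33 = 125.4.
Deadweight loss = 14.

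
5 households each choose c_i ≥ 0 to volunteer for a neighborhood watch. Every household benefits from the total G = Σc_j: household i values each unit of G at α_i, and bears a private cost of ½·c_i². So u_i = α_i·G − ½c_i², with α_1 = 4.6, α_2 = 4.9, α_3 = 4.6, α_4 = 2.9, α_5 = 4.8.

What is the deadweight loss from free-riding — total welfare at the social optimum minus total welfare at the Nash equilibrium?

761.75

Household i's FOC: ∂u_i/∂c_i = α_i − c_i = 0, so c_i* = α_i.
NE contributions = (4.6, 4.9, 4.6, 2.9, 4.8); G = 21.8.
W^NE = (Σα)·G − ½Σα_i² = 21.8² − ½·97.78 = 426.35.
Planner sets c_i = Σα_j = 21.8 for every i, so G^SO = 5·21.8 = 109.
W^SO = (Σα)·G^SO − ½·5·(Σα)² = (5/2)·21.8² = 1188.1.
Deadweight loss = W^SO − W^NE = 761.75.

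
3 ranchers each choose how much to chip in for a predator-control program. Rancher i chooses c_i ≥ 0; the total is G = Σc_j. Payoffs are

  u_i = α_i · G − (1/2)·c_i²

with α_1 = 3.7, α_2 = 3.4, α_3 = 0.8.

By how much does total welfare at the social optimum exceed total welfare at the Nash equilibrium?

Rancher i's FOC: ∂u_i/∂c_i = α_i − c_i = 0, so c_i* = α_i.
NE contributions = (3.7, 3.4, 0.8); G = 7.9.
W^NE = (Σα)·G − ½Σα_i² = 7.9² − ½·25.89 = 49.465.
Planner sets c_i = Σα_j = 7.9 for every i, so G^SO = 3·7.9 = 23.7.
W^SO = (Σα)·G^SO − ½·3·(Σα)² = (3/2)·7.9² = 93.615.
Deadweight loss = W^SO − W^NE = 44.15.

44.15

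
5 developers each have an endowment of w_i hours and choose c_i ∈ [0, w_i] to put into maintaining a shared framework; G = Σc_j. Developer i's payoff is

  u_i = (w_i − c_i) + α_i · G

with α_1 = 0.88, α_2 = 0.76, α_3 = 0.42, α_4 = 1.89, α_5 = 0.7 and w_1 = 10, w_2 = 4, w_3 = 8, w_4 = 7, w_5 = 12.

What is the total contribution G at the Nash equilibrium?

7

∂u_i/∂c_i = α_i − 1, so developer i contributes w_i if α_i > 1, else 0.
α_i > 1 for i ∈ {4}; NE contributions (0, 0, 0, 7, 0), G = 7.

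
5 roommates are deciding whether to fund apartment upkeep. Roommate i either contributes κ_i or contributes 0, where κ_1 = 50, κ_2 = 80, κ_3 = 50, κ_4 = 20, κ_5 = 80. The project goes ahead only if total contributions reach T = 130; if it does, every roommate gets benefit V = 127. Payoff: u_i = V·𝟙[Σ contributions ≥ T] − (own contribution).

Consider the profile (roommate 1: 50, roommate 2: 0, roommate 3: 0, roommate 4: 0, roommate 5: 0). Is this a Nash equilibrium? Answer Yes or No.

Total = 50 < 130: not provided.
Roommate 1 (pledges 50, payoff -50): dropping to 0 → total 0, payoff 0. Profitable deviation.

No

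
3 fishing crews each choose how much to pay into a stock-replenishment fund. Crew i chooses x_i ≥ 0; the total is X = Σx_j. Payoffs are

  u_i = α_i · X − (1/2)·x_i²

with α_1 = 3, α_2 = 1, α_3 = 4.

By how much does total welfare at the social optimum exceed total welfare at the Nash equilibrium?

Crew i's FOC: ∂u_i/∂x_i = α_i − x_i = 0, so x_i* = α_i.
NE contributions = (3, 1, 4); X = 8.
W^NE = (Σα)·X − ½Σα_i² = 8² − ½·26 = 51.
Planner sets x_i = Σα_j = 8 for every i, so X^SO = 3·8 = 24.
W^SO = (Σα)·X^SO − ½·3·(Σα)² = (3/2)·8² = 96.
Deadweight loss = W^SO − W^NE = 45.

45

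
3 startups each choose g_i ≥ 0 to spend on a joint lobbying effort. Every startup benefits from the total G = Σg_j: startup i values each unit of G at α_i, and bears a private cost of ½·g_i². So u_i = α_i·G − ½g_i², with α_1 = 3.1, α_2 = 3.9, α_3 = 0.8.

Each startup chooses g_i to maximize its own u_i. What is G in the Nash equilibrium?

7.8

Startup i's FOC: ∂u_i/∂g_i = α_i − g_i = 0, so g_i* = α_i.
NE contributions = (3.1, 3.9, 0.8); G = 7.8.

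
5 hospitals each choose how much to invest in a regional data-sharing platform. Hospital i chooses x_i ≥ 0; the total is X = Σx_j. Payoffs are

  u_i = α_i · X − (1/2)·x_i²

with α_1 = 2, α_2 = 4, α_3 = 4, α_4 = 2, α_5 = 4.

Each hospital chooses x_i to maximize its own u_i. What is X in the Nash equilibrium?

Hospital i's FOC: ∂u_i/∂x_i = α_i − x_i = 0, so x_i* = α_i.
NE contributions = (2, 4, 4, 2, 4); X = 16.

16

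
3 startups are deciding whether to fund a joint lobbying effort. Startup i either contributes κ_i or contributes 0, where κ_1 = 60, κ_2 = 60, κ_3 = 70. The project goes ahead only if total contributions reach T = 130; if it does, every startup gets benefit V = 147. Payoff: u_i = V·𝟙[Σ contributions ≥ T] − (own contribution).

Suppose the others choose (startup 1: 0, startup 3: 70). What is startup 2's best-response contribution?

Others' total = 70. Contributing 60 brings total to 130 ≥ 130: gain V − κ_2 = 87.
Best response: 60.

60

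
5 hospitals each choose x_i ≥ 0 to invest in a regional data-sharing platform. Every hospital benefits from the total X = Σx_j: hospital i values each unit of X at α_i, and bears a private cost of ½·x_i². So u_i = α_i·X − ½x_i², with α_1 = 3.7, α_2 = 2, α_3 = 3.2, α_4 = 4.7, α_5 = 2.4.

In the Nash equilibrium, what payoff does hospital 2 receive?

Hospital i's FOC: ∂u_i/∂x_i = α_i − x_i = 0, so x_i* = α_i.
NE contributions = (3.7, 2, 3.2, 4.7, 2.4); X = 16.
u_2 = α_2·X − ½·(x_2)² = 2·16 − ½·2² = 30.

30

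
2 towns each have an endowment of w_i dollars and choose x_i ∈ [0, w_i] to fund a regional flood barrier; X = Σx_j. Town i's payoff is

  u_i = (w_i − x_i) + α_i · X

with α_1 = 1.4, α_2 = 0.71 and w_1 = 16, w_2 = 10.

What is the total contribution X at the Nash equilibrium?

∂u_i/∂x_i = α_i − 1, so town i contributes w_i if α_i > 1, else 0.
α_i > 1 for i ∈ {1}; NE contributions (16, 0), X = 16.

16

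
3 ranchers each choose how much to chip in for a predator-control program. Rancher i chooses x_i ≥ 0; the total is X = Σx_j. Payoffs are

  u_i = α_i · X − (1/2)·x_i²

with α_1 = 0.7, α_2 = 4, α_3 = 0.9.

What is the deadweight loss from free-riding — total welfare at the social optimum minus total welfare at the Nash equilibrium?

24.33

Rancher i's FOC: ∂u_i/∂x_i = α_i − x_i = 0, so x_i* = α_i.
NE contributions = (0.7, 4, 0.9); X = 5.6.
W^NE = (Σα)·X − ½Σα_i² = 5.6² − ½·17.3 = 22.71.
Planner sets x_i = Σα_j = 5.6 for every i, so X^SO = 3·5.6 = 16.8.
W^SO = (Σα)·X^SO − ½·3·(Σα)² = (3/2)·5.6² = 47.04.
Deadweight loss = W^SO − W^NE = 24.33.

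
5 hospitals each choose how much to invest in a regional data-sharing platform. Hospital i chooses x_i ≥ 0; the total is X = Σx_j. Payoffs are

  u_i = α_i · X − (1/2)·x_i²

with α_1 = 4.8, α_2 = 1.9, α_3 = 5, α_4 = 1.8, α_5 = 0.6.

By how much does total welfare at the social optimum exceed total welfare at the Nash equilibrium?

Hospital i's FOC: ∂u_i/∂x_i = α_i − x_i = 0, so x_i* = α_i.
NE contributions = (4.8, 1.9, 5, 1.8, 0.6); X = 14.1.
W^NE = (Σα)·X − ½Σα_i² = 14.1² − ½·55.25 = 171.185.
Planner sets x_i = Σα_j = 14.1 for every i, so X^SO = 5·14.1 = 70.5.
W^SO = (Σα)·X^SO − ½·5·(Σα)² = (5/2)·14.1² = 497.025.
Deadweight loss = W^SO − W^NE = 325.84.

325.84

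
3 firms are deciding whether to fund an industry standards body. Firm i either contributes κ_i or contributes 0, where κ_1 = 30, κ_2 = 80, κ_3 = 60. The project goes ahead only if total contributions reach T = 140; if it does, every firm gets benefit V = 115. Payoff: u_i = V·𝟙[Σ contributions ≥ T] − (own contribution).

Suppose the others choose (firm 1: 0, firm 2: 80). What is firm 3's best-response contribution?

Others' total = 80. Contributing 60 brings total to 140 ≥ 140: gain V − κ_3 = 55.
Best response: 60.

60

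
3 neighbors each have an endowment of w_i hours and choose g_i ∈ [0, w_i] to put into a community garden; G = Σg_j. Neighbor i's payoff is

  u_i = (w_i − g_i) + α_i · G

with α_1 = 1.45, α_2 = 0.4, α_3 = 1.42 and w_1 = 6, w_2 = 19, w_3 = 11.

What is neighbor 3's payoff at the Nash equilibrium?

24.14

∂u_i/∂g_i = α_i − 1, so neighbor i contributes w_i if α_i > 1, else 0.
α_i > 1 for i ∈ {1, 3}; NE contributions (6, 0, 11), G = 17.
u_3 = (11 − 11) + 1.42·17 = 24.14.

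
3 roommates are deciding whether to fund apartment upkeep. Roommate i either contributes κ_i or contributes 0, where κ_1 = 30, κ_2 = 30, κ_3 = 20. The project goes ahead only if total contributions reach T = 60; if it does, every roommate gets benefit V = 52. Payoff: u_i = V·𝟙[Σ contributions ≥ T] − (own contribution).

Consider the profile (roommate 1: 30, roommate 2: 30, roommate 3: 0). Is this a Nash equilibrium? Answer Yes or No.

Yes

Total = 60 ≥ 60: provided.
Roommate 1 (pledges 30, payoff 22): dropping to 0 → total 30, payoff 0. No gain.
Roommate 2 (pledges 30, payoff 22): dropping to 0 → total 30, payoff 0. No gain.
Roommate 3 (pledges 0, payoff 52): pledging 20 → total 80, payoff 32. No gain.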